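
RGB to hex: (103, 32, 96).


R = 103 → 67 (hex)
G = 32 → 20 (hex)
B = 96 → 60 (hex)
Hex = #672060


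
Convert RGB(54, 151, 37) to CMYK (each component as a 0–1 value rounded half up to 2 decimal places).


R'=54/255≈0.2118, G'=151/255≈0.5922, B'=37/255≈0.1451
K = 1 - max(R',G',B') = 1 - 151/255 = 104/255 = 0.40784… → 0.41
(1-R'-K)/(1-K) simplifies to (max-R)/max with max = 151:
C = (151-54)/151 = 97/151 = 0.64238… → 0.64
M = (151-151)/151 = 0/151 = 0 → 0.00
Y = (151-37)/151 = 114/151 = 0.75496… → 0.75
= CMYK(0.64, 0.00, 0.75, 0.41)


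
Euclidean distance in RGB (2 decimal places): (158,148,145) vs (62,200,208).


d = √[(R₁-R₂)² + (G₁-G₂)² + (B₁-B₂)²]
d = √[(158-62)² + (148-200)² + (145-208)²]
d = √[9216 + 2704 + 3969]
d = √15889
d ≈ 126.05


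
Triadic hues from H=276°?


Triadic: equally spaced at 120° intervals
H1 = 276°
H2 = (276 + 120) mod 360 = 36°
H3 = (276 + 240) mod 360 = 156°
Triadic = 276°, 36°, 156°


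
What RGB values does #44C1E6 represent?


44 → 68 (R)
C1 → 193 (G)
E6 → 230 (B)
= RGB(68, 193, 230)


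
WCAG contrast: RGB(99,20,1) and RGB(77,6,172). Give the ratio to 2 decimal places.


Linearize each sRGB channel c=v/255: c/12.92 if c ≤ 0.04045 else ((c+0.055)/1.055)^2.4
L = 0.2126×R_lin + 0.7152×G_lin + 0.0722×B_lin
Color 1 (99,20,1):
  R=99: 99/255≈0.3882 > 0.04045 → ((0.3882+0.055)/1.055)^2.4 ≈ 0.12477
  G=20: 20/255≈0.0784 > 0.04045 → ((0.0784+0.055)/1.055)^2.4 ≈ 0.00700
  B=1: 1/255≈0.0039 ≤ 0.04045 → 0.0039/12.92 ≈ 0.00030
  L1 = 0.2126×0.12477 + 0.7152×0.00700 + 0.0722×0.00030 ≈ 0.03155
Color 2 (77,6,172):
  R=77: 77/255≈0.3020 > 0.04045 → ((0.3020+0.055)/1.055)^2.4 ≈ 0.07421
  G=6: 6/255≈0.0235 ≤ 0.04045 → 0.0235/12.92 ≈ 0.00182
  B=172: 172/255≈0.6745 > 0.04045 → ((0.6745+0.055)/1.055)^2.4 ≈ 0.41254
  L2 = 0.2126×0.07421 + 0.7152×0.00182 + 0.0722×0.41254 ≈ 0.04687
Lighter = 0.04687, Darker = 0.03155
Ratio = (L_lighter + 0.05) / (L_darker + 0.05)
Ratio = (0.04687 + 0.05) / (0.03155 + 0.05) = 0.09687 / 0.08155 ≈ 1.1878
Ratio ≈ 1.19:1


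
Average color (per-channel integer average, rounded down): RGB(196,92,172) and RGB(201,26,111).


Midpoint: each channel = ⌊(C₁+C₂)/2⌋
R: ⌊(196+201)/2⌋ = 198
G: ⌊(92+26)/2⌋ = 59
B: ⌊(172+111)/2⌋ = 141
= RGB(198, 59, 141)


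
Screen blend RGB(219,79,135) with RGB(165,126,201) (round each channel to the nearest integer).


Screen: C = 255 - (255-A)×(255-B)/255, rounded to nearest integer
R: 255 - (255-219)×(255-165)/255 = 255 - 3240/255 ≈ 255 - 12.706 = 242.294 → 242
G: 255 - (255-79)×(255-126)/255 = 255 - 22704/255 ≈ 255 - 89.035 = 165.965 → 166
B: 255 - (255-135)×(255-201)/255 = 255 - 6480/255 ≈ 255 - 25.412 = 229.588 → 230
= RGB(242, 166, 230)


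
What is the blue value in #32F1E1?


Color: #32F1E1
R = 32 = 50
G = F1 = 241
B = E1 = 225
Blue = 225


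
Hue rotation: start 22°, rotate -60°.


New hue = (H + rotation) mod 360
New hue = (22 -60) mod 360
= -38 mod 360
= 322°


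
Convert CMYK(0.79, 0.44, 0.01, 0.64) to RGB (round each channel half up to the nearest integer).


R = 255 × (1-C) × (1-K) = 255 × 0.21 × 0.36 = 19.278 → 19
G = 255 × (1-M) × (1-K) = 255 × 0.56 × 0.36 = 51.408 → 51
B = 255 × (1-Y) × (1-K) = 255 × 0.99 × 0.36 = 90.882 → 91
= RGB(19, 51, 91)


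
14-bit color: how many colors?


Colors = 2^bits = 2^14
= 16,384 colors


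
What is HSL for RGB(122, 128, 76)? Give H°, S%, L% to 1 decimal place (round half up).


Normalize: R'=122/255≈0.4784, G'=128/255≈0.5020, B'=76/255≈0.2980
Max=128/255, Min=76/255, Δ=Max-Min=52/255
L = (Max+Min)/2 = (128+76)/510 = 204/510 = 0.4 → L = 40.0%
L ≤ 0.5 → S = Δ/(Max+Min) = 52/(128+76) = 52/204 = 0.25490… → S = 25.5%
(the 1/255 factors cancel in S and H, so raw channel differences can be used)
Max is G' → H = 60 × ((B-R)/Δ + 2) = 60 × ((76-122)/52 + 2)
  -46/52 + 2 = -0.8846… + 2 = 1.1153…
  H = 60 × 1.1153… = 66.923…° → H = 66.9°
= HSL(66.9°, 25.5%, 40.0%)


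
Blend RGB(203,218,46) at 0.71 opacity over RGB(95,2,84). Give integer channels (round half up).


C = α×F + (1-α)×B, with 1-α = 0.29
R: 0.71×203 + 0.29×95 = 144.13 + 27.55 = 171.68 → 172
G: 0.71×218 + 0.29×2 = 154.78 + 0.58 = 155.36 → 155
B: 0.71×46 + 0.29×84 = 32.66 + 24.36 = 57.02 → 57
= RGB(172, 155, 57)


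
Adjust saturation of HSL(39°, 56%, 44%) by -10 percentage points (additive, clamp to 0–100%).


Original S = 56%
Adjustment = -10 percentage points
New S = 56 + (-10) = 46
Clamp to [0, 100] → 46
= HSL(39°, 46%, 44%)


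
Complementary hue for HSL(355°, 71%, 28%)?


Complement = opposite side of color wheel = hue + 180°
H' = (355 + 180) mod 360 = 175°
S and L unchanged.
= HSL(175°, 71%, 28%)


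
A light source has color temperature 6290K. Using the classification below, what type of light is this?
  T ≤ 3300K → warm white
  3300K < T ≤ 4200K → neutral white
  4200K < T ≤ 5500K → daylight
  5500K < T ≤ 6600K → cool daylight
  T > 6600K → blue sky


Temperature: 6290K
5500K < 6290K ≤ 6600K → cool daylight
Classification: cool daylight


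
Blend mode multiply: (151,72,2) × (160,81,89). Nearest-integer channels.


Multiply: C = A×B/255, rounded to nearest integer
R: 151×160/255 = 24160/255 ≈ 94.745 → 95
G: 72×81/255 = 5832/255 ≈ 22.871 → 23
B: 2×89/255 = 178/255 ≈ 0.698 → 1
= RGB(95, 23, 1)


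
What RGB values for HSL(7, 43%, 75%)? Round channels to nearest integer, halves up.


H=7°, S=0.43, L=0.75
C = (1-|2L-1|)×S = (1-|0.50|)×0.43 = 0.215
H' = H/60 = 7/60 ≈ 0.1167; X = C×(1-|H' mod 2 - 1|) ≈ 0.0251
m = L - C/2 = 0.75 - 0.1075 = 0.6425
Sector ⌊H'⌋ = 0 → (R',G',B') = (0.215, ≈0.0251, 0.0)
RGB = ((R'+m)×255, (G'+m)×255, (B'+m)×255) = (218.6625, 170.23375, 163.8375)
Round half up → RGB(219, 170, 164)


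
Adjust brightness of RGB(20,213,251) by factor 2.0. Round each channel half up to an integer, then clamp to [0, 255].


Multiply each channel by 2.0, round half up, clamp to [0, 255]
R: 20×2.0 = 40
G: 213×2.0 = 426 → clamp → 255
B: 251×2.0 = 502 → clamp → 255
= RGB(40, 255, 255)


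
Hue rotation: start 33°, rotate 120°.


New hue = (H + rotation) mod 360
New hue = (33 + 120) mod 360
= 153 mod 360
= 153°


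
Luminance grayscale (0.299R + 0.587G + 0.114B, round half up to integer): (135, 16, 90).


Gray = 0.299×R + 0.587×G + 0.114×B
Gray = 0.299×135 + 0.587×16 + 0.114×90
Gray = 40.365 + 9.392 + 10.260
Gray = 60.017 → round half up → 60
Gray = 60


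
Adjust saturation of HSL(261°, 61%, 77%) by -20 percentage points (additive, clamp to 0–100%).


Original S = 61%
Adjustment = -20 percentage points
New S = 61 + (-20) = 41
Clamp to [0, 100] → 41
= HSL(261°, 41%, 77%)


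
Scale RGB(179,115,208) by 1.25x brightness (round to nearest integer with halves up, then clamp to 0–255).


Multiply each channel by 1.25, round half up, clamp to [0, 255]
R: 179×1.25 = 223.75 → round → 224
G: 115×1.25 = 143.75 → round → 144
B: 208×1.25 = 260 → clamp → 255
= RGB(224, 144, 255)


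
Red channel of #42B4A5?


Color: #42B4A5
R = 42 = 66
G = B4 = 180
B = A5 = 165
Red = 66


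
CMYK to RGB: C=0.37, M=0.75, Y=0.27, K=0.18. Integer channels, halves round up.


R = 255 × (1-C) × (1-K) = 255 × 0.63 × 0.82 = 131.733 → 132
G = 255 × (1-M) × (1-K) = 255 × 0.25 × 0.82 = 52.275 → 52
B = 255 × (1-Y) × (1-K) = 255 × 0.73 × 0.82 = 152.643 → 153
= RGB(132, 52, 153)


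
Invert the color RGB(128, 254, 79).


Invert: (255-R, 255-G, 255-B)
R: 255-128 = 127
G: 255-254 = 1
B: 255-79 = 176
= RGB(127, 1, 176)


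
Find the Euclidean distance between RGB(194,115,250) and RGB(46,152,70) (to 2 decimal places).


d = √[(R₁-R₂)² + (G₁-G₂)² + (B₁-B₂)²]
d = √[(194-46)² + (115-152)² + (250-70)²]
d = √[21904 + 1369 + 32400]
d = √55673
d ≈ 235.95


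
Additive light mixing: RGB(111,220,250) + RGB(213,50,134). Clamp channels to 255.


Additive: each channel = min(255, C₁+C₂)
R: 111+213 = 324 → 255
G: 220+50 = 270 → 255
B: 250+134 = 384 → 255
= RGB(255, 255, 255)


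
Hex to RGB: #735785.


73 → 115 (R)
57 → 87 (G)
85 → 133 (B)
= RGB(115, 87, 133)


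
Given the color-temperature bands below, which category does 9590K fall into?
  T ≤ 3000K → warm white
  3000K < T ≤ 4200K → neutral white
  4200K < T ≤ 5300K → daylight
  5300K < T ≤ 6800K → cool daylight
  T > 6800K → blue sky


Temperature: 9590K
9590K > 6800K → blue sky
Classification: blue sky


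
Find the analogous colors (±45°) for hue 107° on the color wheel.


Base hue: 107°
Left analog: (107 - 45) mod 360 = 62°
Right analog: (107 + 45) mod 360 = 152°
Analogous hues = 62° and 152°


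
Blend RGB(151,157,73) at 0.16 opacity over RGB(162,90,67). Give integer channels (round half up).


C = α×F + (1-α)×B, with 1-α = 0.84
R: 0.16×151 + 0.84×162 = 24.16 + 136.08 = 160.24 → 160
G: 0.16×157 + 0.84×90 = 25.12 + 75.60 = 100.72 → 101
B: 0.16×73 + 0.84×67 = 11.68 + 56.28 = 67.96 → 68
= RGB(160, 101, 68)


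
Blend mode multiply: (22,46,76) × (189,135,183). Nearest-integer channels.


Multiply: C = A×B/255, rounded to nearest integer
R: 22×189/255 = 4158/255 ≈ 16.306 → 16
G: 46×135/255 = 6210/255 ≈ 24.353 → 24
B: 76×183/255 = 13908/255 ≈ 54.541 → 55
= RGB(16, 24, 55)


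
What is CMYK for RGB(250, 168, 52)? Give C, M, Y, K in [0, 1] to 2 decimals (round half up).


R'=250/255≈0.9804, G'=168/255≈0.6588, B'=52/255≈0.2039
K = 1 - max(R',G',B') = 1 - 250/255 = 5/255 = 0.01960… → 0.02
(1-R'-K)/(1-K) simplifies to (max-R)/max with max = 250:
C = (250-250)/250 = 0/250 = 0 → 0.00
M = (250-168)/250 = 82/250 = 0.328 → 0.33
Y = (250-52)/250 = 198/250 = 0.792 → 0.79
= CMYK(0.00, 0.33, 0.79, 0.02)


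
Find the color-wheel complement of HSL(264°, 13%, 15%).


Complement = opposite side of color wheel = hue + 180°
H' = (264 + 180) mod 360 = 84°
S and L unchanged.
= HSL(84°, 13%, 15%)


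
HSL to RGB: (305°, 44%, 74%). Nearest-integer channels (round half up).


H=305°, S=0.44, L=0.74
C = (1-|2L-1|)×S = (1-|0.48|)×0.44 = 0.2288
H' = H/60 = 305/60 ≈ 5.0833; X = C×(1-|H' mod 2 - 1|) ≈ 0.2097
m = L - C/2 = 0.74 - 0.1144 = 0.6256
Sector ⌊H'⌋ = 5 → (R',G',B') = (0.2288, 0.0, ≈0.2097)
RGB = ((R'+m)×255, (G'+m)×255, (B'+m)×255) = (217.872, 159.528, 213.01)
Round half up → RGB(218, 160, 213)


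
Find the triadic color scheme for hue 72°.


Triadic: equally spaced at 120° intervals
H1 = 72°
H2 = (72 + 120) mod 360 = 192°
H3 = (72 + 240) mod 360 = 312°
Triadic = 72°, 192°, 312°


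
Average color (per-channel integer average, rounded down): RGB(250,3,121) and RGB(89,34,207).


Midpoint: each channel = ⌊(C₁+C₂)/2⌋
R: ⌊(250+89)/2⌋ = 169
G: ⌊(3+34)/2⌋ = 18
B: ⌊(121+207)/2⌋ = 164
= RGB(169, 18, 164)


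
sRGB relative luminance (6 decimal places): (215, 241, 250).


Linearize each channel (sRGB transfer function): c = v/255; c_lin = c/12.92 if c ≤ 0.04045, else ((c+0.055)/1.055)^2.4
  R: 215/255 ≈ 0.843137 > 0.04045 → ((0.843137+0.055)/1.055)^2.4 ≈ 0.679542
  G: 241/255 ≈ 0.945098 > 0.04045 → ((0.945098+0.055)/1.055)^2.4 ≈ 0.879622
  B: 250/255 ≈ 0.980392 > 0.04045 → ((0.980392+0.055)/1.055)^2.4 ≈ 0.955973
R_lin = 0.679542, G_lin = 0.879622, B_lin = 0.955973
L = 0.2126×R + 0.7152×G + 0.0722×B
L = 0.2126×0.679542 + 0.7152×0.879622 + 0.0722×0.955973
L ≈ 0.842598


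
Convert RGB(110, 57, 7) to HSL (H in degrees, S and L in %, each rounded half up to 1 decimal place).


Normalize: R'=110/255≈0.4314, G'=57/255≈0.2235, B'=7/255≈0.0275
Max=110/255, Min=7/255, Δ=Max-Min=103/255
L = (Max+Min)/2 = (110+7)/510 = 117/510 = 0.22941… → L = 22.9%
L ≤ 0.5 → S = Δ/(Max+Min) = 103/(110+7) = 103/117 = 0.88034… → S = 88.0%
(the 1/255 factors cancel in S and H, so raw channel differences can be used)
Max is R' → H = 60 × (((G-B)/Δ) mod 6) = 60 × (((57-7)/103) mod 6)
  50/103 = 0.4854…
  H = 60 × 0.4854… = 29.126…° → H = 29.1°
= HSL(29.1°, 88.0%, 22.9%)


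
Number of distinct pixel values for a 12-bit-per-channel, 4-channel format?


Total bits = 12 bits/channel × 4 channels = 48 bits
Distinct pixel values = 2^48
= 281,474,976,710,656 pixel values


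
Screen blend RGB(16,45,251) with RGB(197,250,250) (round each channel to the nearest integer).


Screen: C = 255 - (255-A)×(255-B)/255, rounded to nearest integer
R: 255 - (255-16)×(255-197)/255 = 255 - 13862/255 ≈ 255 - 54.361 = 200.639 → 201
G: 255 - (255-45)×(255-250)/255 = 255 - 1050/255 ≈ 255 - 4.118 = 250.882 → 251
B: 255 - (255-251)×(255-250)/255 = 255 - 20/255 ≈ 255 - 0.078 = 254.922 → 255
= RGB(201, 251, 255)


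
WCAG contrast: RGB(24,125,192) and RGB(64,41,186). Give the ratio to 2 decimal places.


Linearize each sRGB channel c=v/255: c/12.92 if c ≤ 0.04045 else ((c+0.055)/1.055)^2.4
L = 0.2126×R_lin + 0.7152×G_lin + 0.0722×B_lin
Color 1 (24,125,192):
  R=24: 24/255≈0.0941 > 0.04045 → ((0.0941+0.055)/1.055)^2.4 ≈ 0.00913
  G=125: 125/255≈0.4902 > 0.04045 → ((0.4902+0.055)/1.055)^2.4 ≈ 0.20508
  B=192: 192/255≈0.7529 > 0.04045 → ((0.7529+0.055)/1.055)^2.4 ≈ 0.52712
  L1 = 0.2126×0.00913 + 0.7152×0.20508 + 0.0722×0.52712 ≈ 0.18667
Color 2 (64,41,186):
  R=64: 64/255≈0.2510 > 0.04045 → ((0.2510+0.055)/1.055)^2.4 ≈ 0.05127
  G=41: 41/255≈0.1608 > 0.04045 → ((0.1608+0.055)/1.055)^2.4 ≈ 0.02217
  B=186: 186/255≈0.7294 > 0.04045 → ((0.7294+0.055)/1.055)^2.4 ≈ 0.49102
  L2 = 0.2126×0.05127 + 0.7152×0.02217 + 0.0722×0.49102 ≈ 0.06221
Lighter = 0.18667, Darker = 0.06221
Ratio = (L_lighter + 0.05) / (L_darker + 0.05)
Ratio = (0.18667 + 0.05) / (0.06221 + 0.05) = 0.23667 / 0.11221 ≈ 2.1092
Ratio ≈ 2.11:1


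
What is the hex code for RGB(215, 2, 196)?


R = 215 → D7 (hex)
G = 2 → 02 (hex)
B = 196 → C4 (hex)
Hex = #D702C4


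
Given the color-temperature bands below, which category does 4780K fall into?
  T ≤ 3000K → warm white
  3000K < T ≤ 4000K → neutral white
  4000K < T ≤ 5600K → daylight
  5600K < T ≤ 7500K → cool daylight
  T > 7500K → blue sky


Temperature: 4780K
4000K < 4780K ≤ 5600K → daylight
Classification: daylight


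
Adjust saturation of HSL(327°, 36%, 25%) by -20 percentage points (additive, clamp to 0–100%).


Original S = 36%
Adjustment = -20 percentage points
New S = 36 + (-20) = 16
Clamp to [0, 100] → 16
= HSL(327°, 16%, 25%)


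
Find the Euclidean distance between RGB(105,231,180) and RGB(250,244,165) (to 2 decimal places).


d = √[(R₁-R₂)² + (G₁-G₂)² + (B₁-B₂)²]
d = √[(105-250)² + (231-244)² + (180-165)²]
d = √[21025 + 169 + 225]
d = √21419
d ≈ 146.35


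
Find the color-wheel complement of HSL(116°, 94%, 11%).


Complement = opposite side of color wheel = hue + 180°
H' = (116 + 180) mod 360 = 296°
S and L unchanged.
= HSL(296°, 94%, 11%)


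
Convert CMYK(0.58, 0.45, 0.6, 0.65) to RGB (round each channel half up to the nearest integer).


R = 255 × (1-C) × (1-K) = 255 × 0.42 × 0.35 = 37.485 → 37
G = 255 × (1-M) × (1-K) = 255 × 0.55 × 0.35 = 49.0875 → 49
B = 255 × (1-Y) × (1-K) = 255 × 0.40 × 0.35 = 35.7 → 36
= RGB(37, 49, 36)


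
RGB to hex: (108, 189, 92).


R = 108 → 6C (hex)
G = 189 → BD (hex)
B = 92 → 5C (hex)
Hex = #6CBD5C


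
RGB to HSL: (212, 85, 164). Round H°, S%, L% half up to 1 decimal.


Normalize: R'=212/255≈0.8314, G'=85/255≈0.3333, B'=164/255≈0.6431
Max=212/255, Min=85/255, Δ=Max-Min=127/255
L = (Max+Min)/2 = (212+85)/510 = 297/510 = 0.58235… → L = 58.2%
L > 0.5 → S = Δ/(2-Max-Min) = 127/(510-212-85) = 127/213 = 0.59624… → S = 59.6%
(the 1/255 factors cancel in S and H, so raw channel differences can be used)
Max is R' → H = 60 × (((G-B)/Δ) mod 6) = 60 × (((85-164)/127) mod 6)
  (-79)/127 = -0.6220…; negative, so add 6 → 5.3779…
  H = 60 × 5.3779… = 322.677…° → H = 322.7°
= HSL(322.7°, 59.6%, 58.2%)


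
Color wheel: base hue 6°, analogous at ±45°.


Base hue: 6°
Left analog: (6 - 45) mod 360 = 321°
Right analog: (6 + 45) mod 360 = 51°
Analogous hues = 321° and 51°


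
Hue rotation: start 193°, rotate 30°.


New hue = (H + rotation) mod 360
New hue = (193 + 30) mod 360
= 223 mod 360
= 223°


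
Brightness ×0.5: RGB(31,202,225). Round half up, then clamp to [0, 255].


Multiply each channel by 0.5, round half up, clamp to [0, 255]
R: 31×0.5 = 15.5 → round → 16
G: 202×0.5 = 101
B: 225×0.5 = 112.5 → round → 113
= RGB(16, 101, 113)


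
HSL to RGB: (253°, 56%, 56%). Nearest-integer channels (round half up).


H=253°, S=0.56, L=0.56
C = (1-|2L-1|)×S = (1-|0.12|)×0.56 = 0.4928
H' = H/60 = 253/60 ≈ 4.2167; X = C×(1-|H' mod 2 - 1|) ≈ 0.1068
m = L - C/2 = 0.56 - 0.2464 = 0.3136
Sector ⌊H'⌋ = 4 → (R',G',B') = (≈0.1068, 0.0, 0.4928)
RGB = ((R'+m)×255, (G'+m)×255, (B'+m)×255) = (107.1952, 79.968, 205.632)
Round half up → RGB(107, 80, 206)


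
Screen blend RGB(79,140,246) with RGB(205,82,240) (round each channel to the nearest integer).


Screen: C = 255 - (255-A)×(255-B)/255, rounded to nearest integer
R: 255 - (255-79)×(255-205)/255 = 255 - 8800/255 ≈ 255 - 34.510 = 220.490 → 220
G: 255 - (255-140)×(255-82)/255 = 255 - 19895/255 ≈ 255 - 78.020 = 176.980 → 177
B: 255 - (255-246)×(255-240)/255 = 255 - 135/255 ≈ 255 - 0.529 = 254.471 → 254
= RGB(220, 177, 254)


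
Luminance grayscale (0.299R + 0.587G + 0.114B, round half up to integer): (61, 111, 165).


Gray = 0.299×R + 0.587×G + 0.114×B
Gray = 0.299×61 + 0.587×111 + 0.114×165
Gray = 18.239 + 65.157 + 18.810
Gray = 102.206 → round half up → 102
Gray = 102


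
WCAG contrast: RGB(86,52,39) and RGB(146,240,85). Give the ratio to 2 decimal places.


Linearize each sRGB channel c=v/255: c/12.92 if c ≤ 0.04045 else ((c+0.055)/1.055)^2.4
L = 0.2126×R_lin + 0.7152×G_lin + 0.0722×B_lin
Color 1 (86,52,39):
  R=86: 86/255≈0.3373 > 0.04045 → ((0.3373+0.055)/1.055)^2.4 ≈ 0.09306
  G=52: 52/255≈0.2039 > 0.04045 → ((0.2039+0.055)/1.055)^2.4 ≈ 0.03434
  B=39: 39/255≈0.1529 > 0.04045 → ((0.1529+0.055)/1.055)^2.4 ≈ 0.02029
  L1 = 0.2126×0.09306 + 0.7152×0.03434 + 0.0722×0.02029 ≈ 0.04581
Color 2 (146,240,85):
  R=146: 146/255≈0.5725 > 0.04045 → ((0.5725+0.055)/1.055)^2.4 ≈ 0.28744
  G=240: 240/255≈0.9412 > 0.04045 → ((0.9412+0.055)/1.055)^2.4 ≈ 0.87137
  B=85: 85/255≈0.3333 > 0.04045 → ((0.3333+0.055)/1.055)^2.4 ≈ 0.09084
  L2 = 0.2126×0.28744 + 0.7152×0.87137 + 0.0722×0.09084 ≈ 0.69087
Lighter = 0.69087, Darker = 0.04581
Ratio = (L_lighter + 0.05) / (L_darker + 0.05)
Ratio = (0.69087 + 0.05) / (0.04581 + 0.05) = 0.74087 / 0.09581 ≈ 7.7328
Ratio ≈ 7.73:1


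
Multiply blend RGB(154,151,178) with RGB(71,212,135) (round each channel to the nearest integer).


Multiply: C = A×B/255, rounded to nearest integer
R: 154×71/255 = 10934/255 ≈ 42.878 → 43
G: 151×212/255 = 32012/255 ≈ 125.537 → 126
B: 178×135/255 = 24030/255 ≈ 94.235 → 94
= RGB(43, 126, 94)


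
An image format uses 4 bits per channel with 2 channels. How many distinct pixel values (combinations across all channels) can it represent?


Total bits = 4 bits/channel × 2 channels = 8 bits
Distinct pixel values = 2^8
= 256 pixel values


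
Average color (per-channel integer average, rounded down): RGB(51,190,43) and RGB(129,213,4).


Midpoint: each channel = ⌊(C₁+C₂)/2⌋
R: ⌊(51+129)/2⌋ = 90
G: ⌊(190+213)/2⌋ = 201
B: ⌊(43+4)/2⌋ = 23
= RGB(90, 201, 23)


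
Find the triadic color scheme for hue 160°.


Triadic: equally spaced at 120° intervals
H1 = 160°
H2 = (160 + 120) mod 360 = 280°
H3 = (160 + 240) mod 360 = 40°
Triadic = 160°, 280°, 40°


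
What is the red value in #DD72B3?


Color: #DD72B3
R = DD = 221
G = 72 = 114
B = B3 = 179
Red = 221


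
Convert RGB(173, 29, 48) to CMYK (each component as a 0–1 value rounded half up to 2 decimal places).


R'=173/255≈0.6784, G'=29/255≈0.1137, B'=48/255≈0.1882
K = 1 - max(R',G',B') = 1 - 173/255 = 82/255 = 0.32156… → 0.32
(1-R'-K)/(1-K) simplifies to (max-R)/max with max = 173:
C = (173-173)/173 = 0/173 = 0 → 0.00
M = (173-29)/173 = 144/173 = 0.83236… → 0.83
Y = (173-48)/173 = 125/173 = 0.72254… → 0.72
= CMYK(0.00, 0.83, 0.72, 0.32)


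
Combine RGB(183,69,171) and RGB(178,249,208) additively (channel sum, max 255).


Additive: each channel = min(255, C₁+C₂)
R: 183+178 = 361 → 255
G: 69+249 = 318 → 255
B: 171+208 = 379 → 255
= RGB(255, 255, 255)


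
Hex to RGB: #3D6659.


3D → 61 (R)
66 → 102 (G)
59 → 89 (B)
= RGB(61, 102, 89)


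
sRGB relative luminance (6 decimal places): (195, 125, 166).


Linearize each channel (sRGB transfer function): c = v/255; c_lin = c/12.92 if c ≤ 0.04045, else ((c+0.055)/1.055)^2.4
  R: 195/255 ≈ 0.764706 > 0.04045 → ((0.764706+0.055)/1.055)^2.4 ≈ 0.545724
  G: 125/255 ≈ 0.490196 > 0.04045 → ((0.490196+0.055)/1.055)^2.4 ≈ 0.205079
  B: 166/255 ≈ 0.650980 > 0.04045 → ((0.650980+0.055)/1.055)^2.4 ≈ 0.381326
R_lin = 0.545724, G_lin = 0.205079, B_lin = 0.381326
L = 0.2126×R + 0.7152×G + 0.0722×B
L = 0.2126×0.545724 + 0.7152×0.205079 + 0.0722×0.381326
L ≈ 0.290225


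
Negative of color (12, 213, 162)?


Invert: (255-R, 255-G, 255-B)
R: 255-12 = 243
G: 255-213 = 42
B: 255-162 = 93
= RGB(243, 42, 93)


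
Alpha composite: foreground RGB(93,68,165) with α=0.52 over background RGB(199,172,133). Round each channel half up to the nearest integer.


C = α×F + (1-α)×B, with 1-α = 0.48
R: 0.52×93 + 0.48×199 = 48.36 + 95.52 = 143.88 → 144
G: 0.52×68 + 0.48×172 = 35.36 + 82.56 = 117.92 → 118
B: 0.52×165 + 0.48×133 = 85.80 + 63.84 = 149.64 → 150
= RGB(144, 118, 150)


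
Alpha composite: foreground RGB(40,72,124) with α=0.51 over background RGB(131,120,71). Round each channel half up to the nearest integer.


C = α×F + (1-α)×B, with 1-α = 0.49
R: 0.51×40 + 0.49×131 = 20.40 + 64.19 = 84.59 → 85
G: 0.51×72 + 0.49×120 = 36.72 + 58.80 = 95.52 → 96
B: 0.51×124 + 0.49×71 = 63.24 + 34.79 = 98.03 → 98
= RGB(85, 96, 98)


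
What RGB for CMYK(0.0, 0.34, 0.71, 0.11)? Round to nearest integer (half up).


R = 255 × (1-C) × (1-K) = 255 × 1.00 × 0.89 = 226.95 → 227
G = 255 × (1-M) × (1-K) = 255 × 0.66 × 0.89 = 149.787 → 150
B = 255 × (1-Y) × (1-K) = 255 × 0.29 × 0.89 = 65.8155 → 66
= RGB(227, 150, 66)


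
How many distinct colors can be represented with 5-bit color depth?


Colors = 2^bits = 2^5
= 32 colors


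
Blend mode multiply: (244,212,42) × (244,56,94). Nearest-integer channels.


Multiply: C = A×B/255, rounded to nearest integer
R: 244×244/255 = 59536/255 ≈ 233.475 → 233
G: 212×56/255 = 11872/255 ≈ 46.557 → 47
B: 42×94/255 = 3948/255 ≈ 15.482 → 15
= RGB(233, 47, 15)


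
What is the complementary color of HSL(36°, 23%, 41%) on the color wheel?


Complement = opposite side of color wheel = hue + 180°
H' = (36 + 180) mod 360 = 216°
S and L unchanged.
= HSL(216°, 23%, 41%)


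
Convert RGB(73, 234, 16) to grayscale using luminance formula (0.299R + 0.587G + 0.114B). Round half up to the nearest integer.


Gray = 0.299×R + 0.587×G + 0.114×B
Gray = 0.299×73 + 0.587×234 + 0.114×16
Gray = 21.827 + 137.358 + 1.824
Gray = 161.009 → round half up → 161
Gray = 161


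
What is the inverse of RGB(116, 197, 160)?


Invert: (255-R, 255-G, 255-B)
R: 255-116 = 139
G: 255-197 = 58
B: 255-160 = 95
= RGB(139, 58, 95)


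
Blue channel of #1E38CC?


Color: #1E38CC
R = 1E = 30
G = 38 = 56
B = CC = 204
Blue = 204


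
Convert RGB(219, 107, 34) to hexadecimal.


R = 219 → DB (hex)
G = 107 → 6B (hex)
B = 34 → 22 (hex)
Hex = #DB6B22


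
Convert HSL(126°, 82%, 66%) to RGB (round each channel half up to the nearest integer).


H=126°, S=0.82, L=0.66
C = (1-|2L-1|)×S = (1-|0.32|)×0.82 = 0.5576
H' = H/60 = 126/60 ≈ 2.1000; X = C×(1-|H' mod 2 - 1|) = 0.05576
m = L - C/2 = 0.66 - 0.2788 = 0.3812
Sector ⌊H'⌋ = 2 → (R',G',B') = (0.0, 0.5576, 0.05576)
RGB = ((R'+m)×255, (G'+m)×255, (B'+m)×255) = (97.206, 239.394, 111.4248)
Round half up → RGB(97, 239, 111)


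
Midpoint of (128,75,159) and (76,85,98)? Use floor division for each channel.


Midpoint: each channel = ⌊(C₁+C₂)/2⌋
R: ⌊(128+76)/2⌋ = 102
G: ⌊(75+85)/2⌋ = 80
B: ⌊(159+98)/2⌋ = 128
= RGB(102, 80, 128)


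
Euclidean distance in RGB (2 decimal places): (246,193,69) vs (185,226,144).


d = √[(R₁-R₂)² + (G₁-G₂)² + (B₁-B₂)²]
d = √[(246-185)² + (193-226)² + (69-144)²]
d = √[3721 + 1089 + 5625]
d = √10435
d ≈ 102.15


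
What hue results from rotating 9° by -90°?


New hue = (H + rotation) mod 360
New hue = (9 -90) mod 360
= -81 mod 360
= 279°


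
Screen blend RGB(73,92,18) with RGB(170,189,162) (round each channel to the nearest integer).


Screen: C = 255 - (255-A)×(255-B)/255, rounded to nearest integer
R: 255 - (255-73)×(255-170)/255 = 255 - 15470/255 ≈ 255 - 60.667 = 194.333 → 194
G: 255 - (255-92)×(255-189)/255 = 255 - 10758/255 ≈ 255 - 42.188 = 212.812 → 213
B: 255 - (255-18)×(255-162)/255 = 255 - 22041/255 ≈ 255 - 86.435 = 168.565 → 169
= RGB(194, 213, 169)


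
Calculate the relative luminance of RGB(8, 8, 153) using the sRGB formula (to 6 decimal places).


Linearize each channel (sRGB transfer function): c = v/255; c_lin = c/12.92 if c ≤ 0.04045, else ((c+0.055)/1.055)^2.4
  R: 8/255 ≈ 0.031373 ≤ 0.04045 → 0.031373/12.92 ≈ 0.002428
  G: 8/255 ≈ 0.031373 ≤ 0.04045 → 0.031373/12.92 ≈ 0.002428
  B: 153/255 ≈ 0.600000 > 0.04045 → ((0.600000+0.055)/1.055)^2.4 ≈ 0.318547
R_lin = 0.002428, G_lin = 0.002428, B_lin = 0.318547
L = 0.2126×R + 0.7152×G + 0.0722×B
L = 0.2126×0.002428 + 0.7152×0.002428 + 0.0722×0.318547
L ≈ 0.025252


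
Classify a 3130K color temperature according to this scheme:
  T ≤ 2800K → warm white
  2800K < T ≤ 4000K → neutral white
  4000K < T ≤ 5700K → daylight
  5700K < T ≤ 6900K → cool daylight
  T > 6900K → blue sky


Temperature: 3130K
2800K < 3130K ≤ 4000K → neutral white
Classification: neutral white


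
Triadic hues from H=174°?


Triadic: equally spaced at 120° intervals
H1 = 174°
H2 = (174 + 120) mod 360 = 294°
H3 = (174 + 240) mod 360 = 54°
Triadic = 174°, 294°, 54°


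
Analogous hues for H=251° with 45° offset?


Base hue: 251°
Left analog: (251 - 45) mod 360 = 206°
Right analog: (251 + 45) mod 360 = 296°
Analogous hues = 206° and 296°


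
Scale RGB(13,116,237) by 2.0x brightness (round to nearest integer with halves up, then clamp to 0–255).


Multiply each channel by 2.0, round half up, clamp to [0, 255]
R: 13×2.0 = 26
G: 116×2.0 = 232
B: 237×2.0 = 474 → clamp → 255
= RGB(26, 232, 255)


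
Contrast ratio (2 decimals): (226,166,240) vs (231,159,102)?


Linearize each sRGB channel c=v/255: c/12.92 if c ≤ 0.04045 else ((c+0.055)/1.055)^2.4
L = 0.2126×R_lin + 0.7152×G_lin + 0.0722×B_lin
Color 1 (226,166,240):
  R=226: 226/255≈0.8863 > 0.04045 → ((0.8863+0.055)/1.055)^2.4 ≈ 0.76052
  G=166: 166/255≈0.6510 > 0.04045 → ((0.6510+0.055)/1.055)^2.4 ≈ 0.38133
  B=240: 240/255≈0.9412 > 0.04045 → ((0.9412+0.055)/1.055)^2.4 ≈ 0.87137
  L1 = 0.2126×0.76052 + 0.7152×0.38133 + 0.0722×0.87137 ≈ 0.49732
Color 2 (231,159,102):
  R=231: 231/255≈0.9059 > 0.04045 → ((0.9059+0.055)/1.055)^2.4 ≈ 0.79910
  G=159: 159/255≈0.6235 > 0.04045 → ((0.6235+0.055)/1.055)^2.4 ≈ 0.34670
  B=102: 102/255≈0.4000 > 0.04045 → ((0.4000+0.055)/1.055)^2.4 ≈ 0.13287
  L2 = 0.2126×0.79910 + 0.7152×0.34670 + 0.0722×0.13287 ≈ 0.42745
Lighter = 0.49732, Darker = 0.42745
Ratio = (L_lighter + 0.05) / (L_darker + 0.05)
Ratio = (0.49732 + 0.05) / (0.42745 + 0.05) = 0.54732 / 0.47745 ≈ 1.1464
Ratio ≈ 1.15:1


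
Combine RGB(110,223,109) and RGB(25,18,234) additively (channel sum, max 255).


Additive: each channel = min(255, C₁+C₂)
R: 110+25 = 135 → 135
G: 223+18 = 241 → 241
B: 109+234 = 343 → 255
= RGB(135, 241, 255)


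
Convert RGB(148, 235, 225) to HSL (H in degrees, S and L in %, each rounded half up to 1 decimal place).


Normalize: R'=148/255≈0.5804, G'=235/255≈0.9216, B'=225/255≈0.8824
Max=235/255, Min=148/255, Δ=Max-Min=87/255
L = (Max+Min)/2 = (235+148)/510 = 383/510 = 0.75098… → L = 75.1%
L > 0.5 → S = Δ/(2-Max-Min) = 87/(510-235-148) = 87/127 = 0.68503… → S = 68.5%
(the 1/255 factors cancel in S and H, so raw channel differences can be used)
Max is G' → H = 60 × ((B-R)/Δ + 2) = 60 × ((225-148)/87 + 2)
  77/87 + 2 = 0.8850… + 2 = 2.8850…
  H = 60 × 2.8850… = 173.103…° → H = 173.1°
= HSL(173.1°, 68.5%, 75.1%)


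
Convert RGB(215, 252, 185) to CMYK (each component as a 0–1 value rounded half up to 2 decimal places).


R'=215/255≈0.8431, G'=252/255≈0.9882, B'=185/255≈0.7255
K = 1 - max(R',G',B') = 1 - 252/255 = 3/255 = 0.01176… → 0.01
(1-R'-K)/(1-K) simplifies to (max-R)/max with max = 252:
C = (252-215)/252 = 37/252 = 0.14682… → 0.15
M = (252-252)/252 = 0/252 = 0 → 0.00
Y = (252-185)/252 = 67/252 = 0.26587… → 0.27
= CMYK(0.15, 0.00, 0.27, 0.01)


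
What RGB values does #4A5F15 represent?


4A → 74 (R)
5F → 95 (G)
15 → 21 (B)
= RGB(74, 95, 21)


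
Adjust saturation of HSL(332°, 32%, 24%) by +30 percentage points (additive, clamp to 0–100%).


Original S = 32%
Adjustment = +30 percentage points
New S = 32 + (30) = 62
Clamp to [0, 100] → 62
= HSL(332°, 62%, 24%)


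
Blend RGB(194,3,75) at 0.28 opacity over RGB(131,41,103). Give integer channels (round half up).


C = α×F + (1-α)×B, with 1-α = 0.72
R: 0.28×194 + 0.72×131 = 54.32 + 94.32 = 148.64 → 149
G: 0.28×3 + 0.72×41 = 0.84 + 29.52 = 30.36 → 30
B: 0.28×75 + 0.72×103 = 21.00 + 74.16 = 95.16 → 95
= RGB(149, 30, 95)


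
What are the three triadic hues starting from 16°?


Triadic: equally spaced at 120° intervals
H1 = 16°
H2 = (16 + 120) mod 360 = 136°
H3 = (16 + 240) mod 360 = 256°
Triadic = 16°, 136°, 256°


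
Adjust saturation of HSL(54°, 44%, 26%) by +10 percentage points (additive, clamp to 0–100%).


Original S = 44%
Adjustment = +10 percentage points
New S = 44 + (10) = 54
Clamp to [0, 100] → 54
= HSL(54°, 54%, 26%)


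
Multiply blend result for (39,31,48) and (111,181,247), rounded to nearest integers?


Multiply: C = A×B/255, rounded to nearest integer
R: 39×111/255 = 4329/255 ≈ 16.976 → 17
G: 31×181/255 = 5611/255 ≈ 22.004 → 22
B: 48×247/255 = 11856/255 ≈ 46.494 → 46
= RGB(17, 22, 46)


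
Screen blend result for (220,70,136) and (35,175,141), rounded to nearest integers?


Screen: C = 255 - (255-A)×(255-B)/255, rounded to nearest integer
R: 255 - (255-220)×(255-35)/255 = 255 - 7700/255 ≈ 255 - 30.196 = 224.804 → 225
G: 255 - (255-70)×(255-175)/255 = 255 - 14800/255 ≈ 255 - 58.039 = 196.961 → 197
B: 255 - (255-136)×(255-141)/255 = 255 - 13566/255 ≈ 255 - 53.200 = 201.800 → 202
= RGB(225, 197, 202)


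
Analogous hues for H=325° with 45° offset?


Base hue: 325°
Left analog: (325 - 45) mod 360 = 280°
Right analog: (325 + 45) mod 360 = 10°
Analogous hues = 280° and 10°


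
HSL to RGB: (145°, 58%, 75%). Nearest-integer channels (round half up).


H=145°, S=0.58, L=0.75
C = (1-|2L-1|)×S = (1-|0.50|)×0.58 = 0.29
H' = H/60 = 145/60 ≈ 2.4167; X = C×(1-|H' mod 2 - 1|) ≈ 0.1208
m = L - C/2 = 0.75 - 0.145 = 0.605
Sector ⌊H'⌋ = 2 → (R',G',B') = (0.0, 0.29, ≈0.1208)
RGB = ((R'+m)×255, (G'+m)×255, (B'+m)×255) = (154.275, 228.225, 185.0875)
Round half up → RGB(154, 228, 185)


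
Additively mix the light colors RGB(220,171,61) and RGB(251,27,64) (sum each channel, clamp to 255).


Additive: each channel = min(255, C₁+C₂)
R: 220+251 = 471 → 255
G: 171+27 = 198 → 198
B: 61+64 = 125 → 125
= RGB(255, 198, 125)


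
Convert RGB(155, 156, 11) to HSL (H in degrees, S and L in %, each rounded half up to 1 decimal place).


Normalize: R'=155/255≈0.6078, G'=156/255≈0.6118, B'=11/255≈0.0431
Max=156/255, Min=11/255, Δ=Max-Min=145/255
L = (Max+Min)/2 = (156+11)/510 = 167/510 = 0.32745… → L = 32.7%
L ≤ 0.5 → S = Δ/(Max+Min) = 145/(156+11) = 145/167 = 0.86826… → S = 86.8%
(the 1/255 factors cancel in S and H, so raw channel differences can be used)
Max is G' → H = 60 × ((B-R)/Δ + 2) = 60 × ((11-155)/145 + 2)
  -144/145 + 2 = -0.9931… + 2 = 1.0068…
  H = 60 × 1.0068… = 60.413…° → H = 60.4°
= HSL(60.4°, 86.8%, 32.7%)


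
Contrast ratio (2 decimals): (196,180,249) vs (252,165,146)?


Linearize each sRGB channel c=v/255: c/12.92 if c ≤ 0.04045 else ((c+0.055)/1.055)^2.4
L = 0.2126×R_lin + 0.7152×G_lin + 0.0722×B_lin
Color 1 (196,180,249):
  R=196: 196/255≈0.7686 > 0.04045 → ((0.7686+0.055)/1.055)^2.4 ≈ 0.55201
  G=180: 180/255≈0.7059 > 0.04045 → ((0.7059+0.055)/1.055)^2.4 ≈ 0.45641
  B=249: 249/255≈0.9765 > 0.04045 → ((0.9765+0.055)/1.055)^2.4 ≈ 0.94731
  L1 = 0.2126×0.55201 + 0.7152×0.45641 + 0.0722×0.94731 ≈ 0.51218
Color 2 (252,165,146):
  R=252: 252/255≈0.9882 > 0.04045 → ((0.9882+0.055)/1.055)^2.4 ≈ 0.97345
  G=165: 165/255≈0.6471 > 0.04045 → ((0.6471+0.055)/1.055)^2.4 ≈ 0.37626
  B=146: 146/255≈0.5725 > 0.04045 → ((0.5725+0.055)/1.055)^2.4 ≈ 0.28744
  L2 = 0.2126×0.97345 + 0.7152×0.37626 + 0.0722×0.28744 ≈ 0.49681
Lighter = 0.51218, Darker = 0.49681
Ratio = (L_lighter + 0.05) / (L_darker + 0.05)
Ratio = (0.51218 + 0.05) / (0.49681 + 0.05) = 0.56218 / 0.54681 ≈ 1.0281
Ratio ≈ 1.03:1


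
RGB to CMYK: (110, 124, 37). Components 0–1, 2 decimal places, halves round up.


R'=110/255≈0.4314, G'=124/255≈0.4863, B'=37/255≈0.1451
K = 1 - max(R',G',B') = 1 - 124/255 = 131/255 = 0.51372… → 0.51
(1-R'-K)/(1-K) simplifies to (max-R)/max with max = 124:
C = (124-110)/124 = 14/124 = 0.11290… → 0.11
M = (124-124)/124 = 0/124 = 0 → 0.00
Y = (124-37)/124 = 87/124 = 0.70161… → 0.70
= CMYK(0.11, 0.00, 0.70, 0.51)


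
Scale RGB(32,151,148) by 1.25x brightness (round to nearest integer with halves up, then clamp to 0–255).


Multiply each channel by 1.25, round half up, clamp to [0, 255]
R: 32×1.25 = 40
G: 151×1.25 = 188.75 → round → 189
B: 148×1.25 = 185
= RGB(40, 189, 185)


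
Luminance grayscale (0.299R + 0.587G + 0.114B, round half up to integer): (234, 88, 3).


Gray = 0.299×R + 0.587×G + 0.114×B
Gray = 0.299×234 + 0.587×88 + 0.114×3
Gray = 69.966 + 51.656 + 0.342
Gray = 121.964 → round half up → 122
Gray = 122


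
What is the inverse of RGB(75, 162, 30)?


Invert: (255-R, 255-G, 255-B)
R: 255-75 = 180
G: 255-162 = 93
B: 255-30 = 225
= RGB(180, 93, 225)


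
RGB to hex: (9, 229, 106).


R = 9 → 09 (hex)
G = 229 → E5 (hex)
B = 106 → 6A (hex)
Hex = #09E56A


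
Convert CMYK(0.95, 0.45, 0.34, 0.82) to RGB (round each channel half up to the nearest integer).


R = 255 × (1-C) × (1-K) = 255 × 0.05 × 0.18 = 2.295 → 2
G = 255 × (1-M) × (1-K) = 255 × 0.55 × 0.18 = 25.245 → 25
B = 255 × (1-Y) × (1-K) = 255 × 0.66 × 0.18 = 30.294 → 30
= RGB(2, 25, 30)


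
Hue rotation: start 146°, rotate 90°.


New hue = (H + rotation) mod 360
New hue = (146 + 90) mod 360
= 236 mod 360
= 236°


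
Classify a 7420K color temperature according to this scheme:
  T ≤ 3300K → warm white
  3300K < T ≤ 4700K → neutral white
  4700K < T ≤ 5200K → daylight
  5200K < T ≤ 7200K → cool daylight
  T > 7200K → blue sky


Temperature: 7420K
7420K > 7200K → blue sky
Classification: blue sky


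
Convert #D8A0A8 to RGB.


D8 → 216 (R)
A0 → 160 (G)
A8 → 168 (B)
= RGB(216, 160, 168)


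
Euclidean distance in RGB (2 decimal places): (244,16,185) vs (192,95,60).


d = √[(R₁-R₂)² + (G₁-G₂)² + (B₁-B₂)²]
d = √[(244-192)² + (16-95)² + (185-60)²]
d = √[2704 + 6241 + 15625]
d = √24570
d ≈ 156.75


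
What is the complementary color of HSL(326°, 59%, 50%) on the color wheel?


Complement = opposite side of color wheel = hue + 180°
H' = (326 + 180) mod 360 = 146°
S and L unchanged.
= HSL(146°, 59%, 50%)


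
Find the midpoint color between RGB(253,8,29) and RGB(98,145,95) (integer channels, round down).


Midpoint: each channel = ⌊(C₁+C₂)/2⌋
R: ⌊(253+98)/2⌋ = 175
G: ⌊(8+145)/2⌋ = 76
B: ⌊(29+95)/2⌋ = 62
= RGB(175, 76, 62)


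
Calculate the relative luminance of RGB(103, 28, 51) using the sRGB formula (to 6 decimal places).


Linearize each channel (sRGB transfer function): c = v/255; c_lin = c/12.92 if c ≤ 0.04045, else ((c+0.055)/1.055)^2.4
  R: 103/255 ≈ 0.403922 > 0.04045 → ((0.403922+0.055)/1.055)^2.4 ≈ 0.135633
  G: 28/255 ≈ 0.109804 > 0.04045 → ((0.109804+0.055)/1.055)^2.4 ≈ 0.011612
  B: 51/255 ≈ 0.200000 > 0.04045 → ((0.200000+0.055)/1.055)^2.4 ≈ 0.033105
R_lin = 0.135633, G_lin = 0.011612, B_lin = 0.033105
L = 0.2126×R + 0.7152×G + 0.0722×B
L = 0.2126×0.135633 + 0.7152×0.011612 + 0.0722×0.033105
L ≈ 0.039531


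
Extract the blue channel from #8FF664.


Color: #8FF664
R = 8F = 143
G = F6 = 246
B = 64 = 100
Blue = 100


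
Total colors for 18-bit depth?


Colors = 2^bits = 2^18
= 262,144 colors


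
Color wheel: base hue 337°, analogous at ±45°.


Base hue: 337°
Left analog: (337 - 45) mod 360 = 292°
Right analog: (337 + 45) mod 360 = 22°
Analogous hues = 292° and 22°


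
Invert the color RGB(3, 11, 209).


Invert: (255-R, 255-G, 255-B)
R: 255-3 = 252
G: 255-11 = 244
B: 255-209 = 46
= RGB(252, 244, 46)


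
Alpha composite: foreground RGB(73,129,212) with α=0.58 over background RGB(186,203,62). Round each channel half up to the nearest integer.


C = α×F + (1-α)×B, with 1-α = 0.42
R: 0.58×73 + 0.42×186 = 42.34 + 78.12 = 120.46 → 120
G: 0.58×129 + 0.42×203 = 74.82 + 85.26 = 160.08 → 160
B: 0.58×212 + 0.42×62 = 122.96 + 26.04 = 149.00 → 149
= RGB(120, 160, 149)


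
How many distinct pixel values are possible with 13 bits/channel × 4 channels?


Total bits = 13 bits/channel × 4 channels = 52 bits
Distinct pixel values = 2^52
= 4,503,599,627,370,496 pixel values


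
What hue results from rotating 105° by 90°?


New hue = (H + rotation) mod 360
New hue = (105 + 90) mod 360
= 195 mod 360
= 195°


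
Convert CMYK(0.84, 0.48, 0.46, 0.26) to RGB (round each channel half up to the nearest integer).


R = 255 × (1-C) × (1-K) = 255 × 0.16 × 0.74 = 30.192 → 30
G = 255 × (1-M) × (1-K) = 255 × 0.52 × 0.74 = 98.124 → 98
B = 255 × (1-Y) × (1-K) = 255 × 0.54 × 0.74 = 101.898 → 102
= RGB(30, 98, 102)


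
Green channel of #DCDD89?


Color: #DCDD89
R = DC = 220
G = DD = 221
B = 89 = 137
Green = 221


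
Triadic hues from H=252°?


Triadic: equally spaced at 120° intervals
H1 = 252°
H2 = (252 + 120) mod 360 = 12°
H3 = (252 + 240) mod 360 = 132°
Triadic = 252°, 12°, 132°


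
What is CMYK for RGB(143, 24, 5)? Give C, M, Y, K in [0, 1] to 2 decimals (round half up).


R'=143/255≈0.5608, G'=24/255≈0.0941, B'=5/255≈0.0196
K = 1 - max(R',G',B') = 1 - 143/255 = 112/255 = 0.43921… → 0.44
(1-R'-K)/(1-K) simplifies to (max-R)/max with max = 143:
C = (143-143)/143 = 0/143 = 0 → 0.00
M = (143-24)/143 = 119/143 = 0.83216… → 0.83
Y = (143-5)/143 = 138/143 = 0.96503… → 0.97
= CMYK(0.00, 0.83, 0.97, 0.44)


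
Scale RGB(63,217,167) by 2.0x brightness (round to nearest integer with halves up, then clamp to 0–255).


Multiply each channel by 2.0, round half up, clamp to [0, 255]
R: 63×2.0 = 126
G: 217×2.0 = 434 → clamp → 255
B: 167×2.0 = 334 → clamp → 255
= RGB(126, 255, 255)
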